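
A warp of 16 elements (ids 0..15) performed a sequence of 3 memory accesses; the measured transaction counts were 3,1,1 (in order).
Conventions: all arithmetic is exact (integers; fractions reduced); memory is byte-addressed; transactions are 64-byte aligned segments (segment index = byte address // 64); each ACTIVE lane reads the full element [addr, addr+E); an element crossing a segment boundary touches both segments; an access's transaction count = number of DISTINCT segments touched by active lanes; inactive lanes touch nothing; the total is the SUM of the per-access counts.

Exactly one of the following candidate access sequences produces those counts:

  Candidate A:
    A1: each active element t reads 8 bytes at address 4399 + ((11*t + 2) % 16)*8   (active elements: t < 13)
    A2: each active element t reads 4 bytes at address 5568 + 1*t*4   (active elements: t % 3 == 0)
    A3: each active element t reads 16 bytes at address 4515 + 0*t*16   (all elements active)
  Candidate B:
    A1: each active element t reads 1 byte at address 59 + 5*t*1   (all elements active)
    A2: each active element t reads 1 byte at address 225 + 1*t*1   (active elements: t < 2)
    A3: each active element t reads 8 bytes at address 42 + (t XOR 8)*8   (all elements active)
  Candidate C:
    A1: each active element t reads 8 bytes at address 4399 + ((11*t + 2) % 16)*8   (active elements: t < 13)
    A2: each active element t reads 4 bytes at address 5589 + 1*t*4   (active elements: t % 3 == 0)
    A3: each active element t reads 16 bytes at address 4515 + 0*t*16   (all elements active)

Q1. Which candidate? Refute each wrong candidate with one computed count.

B: A3 gives 3 transactions, not 1
C: A2 gives 2 transactions, not 1
A: all counts match (3,1,1)

Answer: A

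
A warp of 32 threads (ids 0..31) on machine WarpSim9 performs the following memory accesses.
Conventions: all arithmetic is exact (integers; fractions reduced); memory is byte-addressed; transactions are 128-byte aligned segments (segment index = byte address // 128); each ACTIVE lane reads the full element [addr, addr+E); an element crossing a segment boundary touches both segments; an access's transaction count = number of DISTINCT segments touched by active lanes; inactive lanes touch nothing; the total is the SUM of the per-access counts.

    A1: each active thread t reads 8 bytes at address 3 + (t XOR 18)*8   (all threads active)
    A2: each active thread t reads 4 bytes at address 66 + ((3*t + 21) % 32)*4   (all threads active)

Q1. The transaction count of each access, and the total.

A1: 3 transactions
A2: 2 transactions

Answer: 3,2; total 5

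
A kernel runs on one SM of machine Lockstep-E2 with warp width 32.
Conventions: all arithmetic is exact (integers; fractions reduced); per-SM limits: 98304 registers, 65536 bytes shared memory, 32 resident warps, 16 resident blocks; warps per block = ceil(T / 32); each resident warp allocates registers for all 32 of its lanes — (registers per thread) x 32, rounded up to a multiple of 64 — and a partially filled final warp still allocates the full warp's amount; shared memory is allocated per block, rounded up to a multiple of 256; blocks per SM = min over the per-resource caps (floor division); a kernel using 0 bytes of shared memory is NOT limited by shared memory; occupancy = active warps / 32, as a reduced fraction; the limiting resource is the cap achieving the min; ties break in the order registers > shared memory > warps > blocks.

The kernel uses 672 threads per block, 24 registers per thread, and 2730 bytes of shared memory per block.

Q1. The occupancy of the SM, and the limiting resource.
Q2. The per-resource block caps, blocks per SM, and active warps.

Answer: occupancy 21/32, limited by warps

registers: 6 blocks
shared memory: 23 blocks
warps: 1 block
blocks: 16 blocks

Answer: 1 block, 21 active warps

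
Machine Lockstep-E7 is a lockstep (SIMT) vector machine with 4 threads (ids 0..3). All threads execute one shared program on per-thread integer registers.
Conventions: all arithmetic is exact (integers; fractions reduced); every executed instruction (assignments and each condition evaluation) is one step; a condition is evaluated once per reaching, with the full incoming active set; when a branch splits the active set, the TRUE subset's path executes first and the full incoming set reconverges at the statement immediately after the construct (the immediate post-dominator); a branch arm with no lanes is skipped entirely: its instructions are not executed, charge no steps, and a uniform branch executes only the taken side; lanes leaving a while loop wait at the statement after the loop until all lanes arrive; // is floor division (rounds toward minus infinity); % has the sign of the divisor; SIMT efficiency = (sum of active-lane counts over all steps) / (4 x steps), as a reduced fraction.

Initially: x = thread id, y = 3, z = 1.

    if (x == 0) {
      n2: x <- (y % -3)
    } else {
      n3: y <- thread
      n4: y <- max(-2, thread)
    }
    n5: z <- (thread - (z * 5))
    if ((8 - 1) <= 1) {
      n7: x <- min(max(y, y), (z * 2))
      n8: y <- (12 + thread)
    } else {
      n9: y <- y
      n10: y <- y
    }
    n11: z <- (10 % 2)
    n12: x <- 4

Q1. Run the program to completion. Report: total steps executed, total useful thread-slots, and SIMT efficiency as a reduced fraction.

Answer: 10 steps, 35 useful, 7/8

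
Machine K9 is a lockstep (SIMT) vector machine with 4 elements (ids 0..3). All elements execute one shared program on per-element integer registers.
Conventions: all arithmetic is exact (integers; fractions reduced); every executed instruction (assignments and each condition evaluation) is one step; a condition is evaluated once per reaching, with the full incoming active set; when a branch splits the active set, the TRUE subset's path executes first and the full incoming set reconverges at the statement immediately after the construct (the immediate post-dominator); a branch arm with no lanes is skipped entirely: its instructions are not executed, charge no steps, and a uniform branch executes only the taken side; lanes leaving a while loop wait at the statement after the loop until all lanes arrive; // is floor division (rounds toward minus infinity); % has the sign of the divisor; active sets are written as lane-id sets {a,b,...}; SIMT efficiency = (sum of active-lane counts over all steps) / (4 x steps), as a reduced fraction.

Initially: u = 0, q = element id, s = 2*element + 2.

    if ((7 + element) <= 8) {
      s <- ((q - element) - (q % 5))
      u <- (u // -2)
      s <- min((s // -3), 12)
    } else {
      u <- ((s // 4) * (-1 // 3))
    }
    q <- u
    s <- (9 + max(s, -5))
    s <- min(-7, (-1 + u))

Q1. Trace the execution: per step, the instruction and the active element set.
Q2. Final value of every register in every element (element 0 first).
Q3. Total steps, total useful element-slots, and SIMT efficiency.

step 0: eval ((7 + element) <= 8)    {0,1,2,3}
step 1: s <- ((q - element) - (q % 5)) {0,1}
step 2: u <- (u // -2)               {0,1}
step 3: s <- min((s // -3), 12)      {0,1}
step 4: u <- ((s // 4) * (-1 // 3))  {2,3}
step 5: q <- u                       {0,1,2,3}
step 6: s <- (9 + max(s, -5))        {0,1,2,3}
step 7: s <- min(-7, (-1 + u))       {0,1,2,3}

Answer: 8 steps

u: 0,0,-1,-2
q: 0,0,-1,-2
s: -7,-7,-7,-7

steps = 8; useful = 24; efficiency = 24/32 = 3/4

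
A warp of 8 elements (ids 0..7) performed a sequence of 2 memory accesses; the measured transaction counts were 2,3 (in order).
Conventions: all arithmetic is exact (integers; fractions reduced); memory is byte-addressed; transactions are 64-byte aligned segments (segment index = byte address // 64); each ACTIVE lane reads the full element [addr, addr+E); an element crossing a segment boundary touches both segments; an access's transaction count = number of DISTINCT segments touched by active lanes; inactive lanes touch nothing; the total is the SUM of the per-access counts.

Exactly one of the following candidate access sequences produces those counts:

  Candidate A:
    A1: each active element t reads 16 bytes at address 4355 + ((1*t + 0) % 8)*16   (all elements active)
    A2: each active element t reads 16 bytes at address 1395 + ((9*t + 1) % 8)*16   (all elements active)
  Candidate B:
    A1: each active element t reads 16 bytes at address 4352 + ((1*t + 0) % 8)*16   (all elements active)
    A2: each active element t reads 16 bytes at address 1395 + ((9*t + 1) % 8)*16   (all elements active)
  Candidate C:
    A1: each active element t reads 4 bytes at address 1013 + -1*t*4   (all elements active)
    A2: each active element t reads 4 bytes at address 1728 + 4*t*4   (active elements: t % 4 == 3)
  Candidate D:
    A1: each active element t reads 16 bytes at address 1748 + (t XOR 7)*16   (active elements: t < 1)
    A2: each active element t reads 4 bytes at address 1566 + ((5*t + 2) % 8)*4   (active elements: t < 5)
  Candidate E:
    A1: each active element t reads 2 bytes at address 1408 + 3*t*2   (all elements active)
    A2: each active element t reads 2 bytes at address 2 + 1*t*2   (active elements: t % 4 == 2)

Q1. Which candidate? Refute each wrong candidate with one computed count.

A: A1 gives 3 transactions, not 2
C: A1 gives 1 transaction, not 2
D: A1 gives 1 transaction, not 2
E: A1 gives 1 transaction, not 2
B: all counts match (2,3)

Answer: B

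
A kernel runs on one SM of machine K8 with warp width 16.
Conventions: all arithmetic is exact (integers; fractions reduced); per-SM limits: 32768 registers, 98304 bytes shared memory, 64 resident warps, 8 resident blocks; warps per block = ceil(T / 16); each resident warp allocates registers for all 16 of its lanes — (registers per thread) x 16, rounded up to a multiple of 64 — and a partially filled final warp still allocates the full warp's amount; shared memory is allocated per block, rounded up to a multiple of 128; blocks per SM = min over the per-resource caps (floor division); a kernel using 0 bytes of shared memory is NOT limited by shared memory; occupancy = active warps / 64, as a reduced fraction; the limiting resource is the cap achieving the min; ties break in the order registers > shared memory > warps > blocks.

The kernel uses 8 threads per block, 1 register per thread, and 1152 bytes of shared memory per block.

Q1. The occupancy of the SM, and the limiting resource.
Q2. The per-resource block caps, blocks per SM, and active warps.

Answer: occupancy 1/8, limited by blocks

registers: 512 blocks
shared memory: 85 blocks
warps: 64 blocks
blocks: 8 blocks

Answer: 8 blocks, 8 active warps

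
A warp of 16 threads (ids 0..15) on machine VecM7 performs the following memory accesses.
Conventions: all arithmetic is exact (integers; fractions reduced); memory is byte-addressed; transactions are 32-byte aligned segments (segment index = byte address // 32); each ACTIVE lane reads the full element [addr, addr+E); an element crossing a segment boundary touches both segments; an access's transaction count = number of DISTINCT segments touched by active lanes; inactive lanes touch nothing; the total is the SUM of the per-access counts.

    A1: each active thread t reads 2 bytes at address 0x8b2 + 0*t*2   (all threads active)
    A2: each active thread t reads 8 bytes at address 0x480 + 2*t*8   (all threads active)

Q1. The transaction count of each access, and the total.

A1: 1 transaction
A2: 8 transactions

Answer: 1,8; total 9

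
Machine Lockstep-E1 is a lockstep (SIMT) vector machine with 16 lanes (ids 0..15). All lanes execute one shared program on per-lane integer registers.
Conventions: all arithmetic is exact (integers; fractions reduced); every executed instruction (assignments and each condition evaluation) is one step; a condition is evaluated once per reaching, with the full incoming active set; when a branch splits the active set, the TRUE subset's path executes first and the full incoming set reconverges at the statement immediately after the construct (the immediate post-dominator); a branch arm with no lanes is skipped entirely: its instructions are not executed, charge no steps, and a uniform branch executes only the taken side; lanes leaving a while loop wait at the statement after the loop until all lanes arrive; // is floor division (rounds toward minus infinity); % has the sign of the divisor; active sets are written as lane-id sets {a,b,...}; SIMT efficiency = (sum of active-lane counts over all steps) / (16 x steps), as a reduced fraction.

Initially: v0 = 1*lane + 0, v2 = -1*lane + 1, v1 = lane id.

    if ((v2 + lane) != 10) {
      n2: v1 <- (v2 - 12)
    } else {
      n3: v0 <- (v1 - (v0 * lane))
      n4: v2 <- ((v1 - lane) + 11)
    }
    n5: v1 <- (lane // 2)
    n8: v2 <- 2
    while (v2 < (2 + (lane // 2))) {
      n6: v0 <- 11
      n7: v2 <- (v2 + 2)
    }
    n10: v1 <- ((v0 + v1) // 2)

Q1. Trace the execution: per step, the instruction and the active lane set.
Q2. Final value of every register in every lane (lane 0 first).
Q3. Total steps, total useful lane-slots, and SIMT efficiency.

step 0: eval ((v2 + lane) != 10)     {0,1,2,3,4,5,6,7,8,9,10,11,12,13,14,15}
step 1: v1 <- (v2 - 12)              {0,1,2,3,4,5,6,7,8,9,10,11,12,13,14,15}
step 2: v1 <- (lane // 2)            {0,1,2,3,4,5,6,7,8,9,10,11,12,13,14,15}
step 3: v2 <- 2                      {0,1,2,3,4,5,6,7,8,9,10,11,12,13,14,15}
step 4: eval (v2 < (2 + (lane // 2))) {0,1,2,3,4,5,6,7,8,9,10,11,12,13,14,15}
step 5: v0 <- 11                     {2,3,4,5,6,7,8,9,10,11,12,13,14,15}
step 6: v2 <- (v2 + 2)               {2,3,4,5,6,7,8,9,10,11,12,13,14,15}
step 7: eval (v2 < (2 + (lane // 2))) {2,3,4,5,6,7,8,9,10,11,12,13,14,15}
step 8: v0 <- 11                     {6,7,8,9,10,11,12,13,14,15}
step 9: v2 <- (v2 + 2)               {6,7,8,9,10,11,12,13,14,15}
step 10: eval (v2 < (2 + (lane // 2))) {6,7,8,9,10,11,12,13,14,15}
step 11: v0 <- 11                     {10,11,12,13,14,15}
step 12: v2 <- (v2 + 2)               {10,11,12,13,14,15}
step 13: eval (v2 < (2 + (lane // 2))) {10,11,12,13,14,15}
step 14: v0 <- 11                     {14,15}
step 15: v2 <- (v2 + 2)               {14,15}
step 16: eval (v2 < (2 + (lane // 2))) {14,15}
step 17: v1 <- ((v0 + v1) // 2)       {0,1,2,3,4,5,6,7,8,9,10,11,12,13,14,15}

Answer: 18 steps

v0: 0,1,11,11,11,11,11,11,11,11,11,11,11,11,11,11
v2: 2,2,4,4,4,4,6,6,6,6,8,8,8,8,10,10
v1: 0,0,6,6,6,6,7,7,7,7,8,8,8,8,9,9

steps = 18; useful = 192; efficiency = 192/288 = 2/3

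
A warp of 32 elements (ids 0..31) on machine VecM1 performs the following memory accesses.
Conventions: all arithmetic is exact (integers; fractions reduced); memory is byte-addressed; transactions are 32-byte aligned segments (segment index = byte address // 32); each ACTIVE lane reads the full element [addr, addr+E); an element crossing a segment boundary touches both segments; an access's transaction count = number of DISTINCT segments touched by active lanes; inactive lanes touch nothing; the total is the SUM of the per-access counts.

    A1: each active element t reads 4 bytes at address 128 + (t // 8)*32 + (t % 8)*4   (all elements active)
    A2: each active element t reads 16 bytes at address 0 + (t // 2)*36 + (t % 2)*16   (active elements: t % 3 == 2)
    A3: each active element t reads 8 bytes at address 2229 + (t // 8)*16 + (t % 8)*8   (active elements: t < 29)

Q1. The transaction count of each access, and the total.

A1: 4 transactions
A2: 14 transactions
A3: 4 transactions

Answer: 4,14,4; total 22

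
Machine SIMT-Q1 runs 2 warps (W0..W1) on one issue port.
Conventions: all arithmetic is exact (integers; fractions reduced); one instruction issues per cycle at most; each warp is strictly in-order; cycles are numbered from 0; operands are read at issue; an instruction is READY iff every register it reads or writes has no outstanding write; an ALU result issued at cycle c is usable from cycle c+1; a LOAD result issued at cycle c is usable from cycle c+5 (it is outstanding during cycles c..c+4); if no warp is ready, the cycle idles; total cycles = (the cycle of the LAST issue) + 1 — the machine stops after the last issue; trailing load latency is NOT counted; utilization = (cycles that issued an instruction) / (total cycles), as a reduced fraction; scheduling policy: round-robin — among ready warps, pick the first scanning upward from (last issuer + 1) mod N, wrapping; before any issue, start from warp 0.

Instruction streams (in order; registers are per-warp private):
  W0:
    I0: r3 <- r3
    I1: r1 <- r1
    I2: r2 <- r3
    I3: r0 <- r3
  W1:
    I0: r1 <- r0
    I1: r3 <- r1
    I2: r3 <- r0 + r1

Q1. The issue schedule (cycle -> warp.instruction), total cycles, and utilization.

cycle 0: W0.I0
cycle 1: W1.I0
cycle 2: W0.I1
cycle 3: W1.I1
cycle 4: W0.I2
cycle 5: W1.I2
cycle 6: W0.I3

Answer: 7 cycles, utilization 1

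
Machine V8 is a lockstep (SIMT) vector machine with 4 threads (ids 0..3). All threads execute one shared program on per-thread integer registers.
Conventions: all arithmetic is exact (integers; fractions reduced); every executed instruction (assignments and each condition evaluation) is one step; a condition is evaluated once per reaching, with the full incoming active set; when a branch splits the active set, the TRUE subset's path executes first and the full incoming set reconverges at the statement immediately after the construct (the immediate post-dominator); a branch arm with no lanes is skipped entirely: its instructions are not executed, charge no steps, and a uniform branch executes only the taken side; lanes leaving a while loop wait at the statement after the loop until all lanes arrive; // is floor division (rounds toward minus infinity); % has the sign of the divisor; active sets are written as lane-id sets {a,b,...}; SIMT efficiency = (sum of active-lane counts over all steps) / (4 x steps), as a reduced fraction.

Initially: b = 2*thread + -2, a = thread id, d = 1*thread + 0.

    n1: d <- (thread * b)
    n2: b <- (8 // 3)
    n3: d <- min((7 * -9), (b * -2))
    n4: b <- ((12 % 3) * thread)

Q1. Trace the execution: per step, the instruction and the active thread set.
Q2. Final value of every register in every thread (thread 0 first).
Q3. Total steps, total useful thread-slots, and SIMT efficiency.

step 0: d <- (thread * b)            {0,1,2,3}
step 1: b <- (8 // 3)                {0,1,2,3}
step 2: d <- min((7 * -9), (b * -2)) {0,1,2,3}
step 3: b <- ((12 % 3) * thread)     {0,1,2,3}

Answer: 4 steps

b: 0,0,0,0
a: 0,1,2,3
d: -63,-63,-63,-63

steps = 4; useful = 16; efficiency = 16/16 = 1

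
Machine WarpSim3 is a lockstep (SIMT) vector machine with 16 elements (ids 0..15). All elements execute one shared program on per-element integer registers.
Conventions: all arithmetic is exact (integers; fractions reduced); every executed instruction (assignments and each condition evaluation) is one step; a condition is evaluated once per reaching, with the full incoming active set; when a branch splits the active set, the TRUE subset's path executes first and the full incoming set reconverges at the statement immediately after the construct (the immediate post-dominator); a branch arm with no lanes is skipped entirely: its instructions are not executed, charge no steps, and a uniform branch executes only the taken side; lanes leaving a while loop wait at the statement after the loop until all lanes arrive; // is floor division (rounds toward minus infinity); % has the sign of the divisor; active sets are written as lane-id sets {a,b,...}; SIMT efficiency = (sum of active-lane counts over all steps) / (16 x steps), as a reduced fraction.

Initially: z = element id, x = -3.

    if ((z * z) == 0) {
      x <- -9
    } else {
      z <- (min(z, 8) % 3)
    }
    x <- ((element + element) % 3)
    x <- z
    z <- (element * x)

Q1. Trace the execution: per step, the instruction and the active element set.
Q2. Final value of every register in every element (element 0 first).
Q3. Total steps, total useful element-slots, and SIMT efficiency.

step 0: eval ((z * z) == 0)          {0,1,2,3,4,5,6,7,8,9,10,11,12,13,14,15}
step 1: x <- -9                      {0}
step 2: z <- (min(z, 8) % 3)         {1,2,3,4,5,6,7,8,9,10,11,12,13,14,15}
step 3: x <- ((element + element) % 3) {0,1,2,3,4,5,6,7,8,9,10,11,12,13,14,15}
step 4: x <- z                       {0,1,2,3,4,5,6,7,8,9,10,11,12,13,14,15}
step 5: z <- (element * x)           {0,1,2,3,4,5,6,7,8,9,10,11,12,13,14,15}

Answer: 6 steps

z: 0,1,4,0,4,10,0,7,16,18,20,22,24,26,28,30
x: 0,1,2,0,1,2,0,1,2,2,2,2,2,2,2,2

steps = 6; useful = 80; efficiency = 80/96 = 5/6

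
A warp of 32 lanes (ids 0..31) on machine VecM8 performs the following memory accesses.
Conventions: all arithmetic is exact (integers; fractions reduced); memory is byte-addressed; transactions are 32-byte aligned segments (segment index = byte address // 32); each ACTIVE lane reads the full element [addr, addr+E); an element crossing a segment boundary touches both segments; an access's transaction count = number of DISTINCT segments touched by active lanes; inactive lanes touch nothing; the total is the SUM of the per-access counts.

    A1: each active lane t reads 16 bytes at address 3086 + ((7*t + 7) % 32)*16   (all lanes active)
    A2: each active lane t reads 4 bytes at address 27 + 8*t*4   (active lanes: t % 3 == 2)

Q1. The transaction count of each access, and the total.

A1: 17 transactions
A2: 10 transactions

Answer: 17,10; total 27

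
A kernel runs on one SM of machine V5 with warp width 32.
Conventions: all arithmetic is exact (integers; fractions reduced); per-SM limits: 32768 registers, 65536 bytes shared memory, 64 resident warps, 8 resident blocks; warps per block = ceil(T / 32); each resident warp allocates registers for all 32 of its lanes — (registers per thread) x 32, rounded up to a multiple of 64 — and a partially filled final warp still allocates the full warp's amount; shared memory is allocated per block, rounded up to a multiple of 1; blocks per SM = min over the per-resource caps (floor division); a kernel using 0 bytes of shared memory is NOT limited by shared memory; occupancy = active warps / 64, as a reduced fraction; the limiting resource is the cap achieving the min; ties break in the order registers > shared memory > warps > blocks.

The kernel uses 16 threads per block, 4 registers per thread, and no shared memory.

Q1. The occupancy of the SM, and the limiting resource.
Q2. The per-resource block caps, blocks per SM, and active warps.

Answer: occupancy 1/8, limited by blocks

registers: 256 blocks
shared memory: no limit (kernel uses none)
warps: 64 blocks
blocks: 8 blocks

Answer: 8 blocks, 8 active warps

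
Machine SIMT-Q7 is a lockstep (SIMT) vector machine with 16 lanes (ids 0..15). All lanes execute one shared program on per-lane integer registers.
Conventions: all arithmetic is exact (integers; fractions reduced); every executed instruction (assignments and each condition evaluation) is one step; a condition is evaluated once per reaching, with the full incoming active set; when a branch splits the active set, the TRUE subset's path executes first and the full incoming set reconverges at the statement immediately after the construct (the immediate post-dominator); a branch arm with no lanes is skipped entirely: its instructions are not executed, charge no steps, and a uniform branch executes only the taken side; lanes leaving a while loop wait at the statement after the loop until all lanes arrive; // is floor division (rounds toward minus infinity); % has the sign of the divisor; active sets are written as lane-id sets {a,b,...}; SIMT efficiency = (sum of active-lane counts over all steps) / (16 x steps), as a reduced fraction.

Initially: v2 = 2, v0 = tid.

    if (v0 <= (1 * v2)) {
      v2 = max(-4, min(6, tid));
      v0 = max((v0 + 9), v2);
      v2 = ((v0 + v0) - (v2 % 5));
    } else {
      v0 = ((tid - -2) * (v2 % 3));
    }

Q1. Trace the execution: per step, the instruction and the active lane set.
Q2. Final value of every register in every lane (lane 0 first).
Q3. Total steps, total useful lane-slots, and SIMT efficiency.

step 0: eval (v0 <= (1 * v2))        {0,1,2,3,4,5,6,7,8,9,10,11,12,13,14,15}
step 1: v2 <- max(-4, min(6, tid))   {0,1,2}
step 2: v0 <- max((v0 + 9), v2)      {0,1,2}
step 3: v2 <- ((v0 + v0) - (v2 % 5)) {0,1,2}
step 4: v0 <- ((tid - -2) * (v2 % 3)) {3,4,5,6,7,8,9,10,11,12,13,14,15}

Answer: 5 steps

v2: 18,19,20,2,2,2,2,2,2,2,2,2,2,2,2,2
v0: 9,10,11,10,12,14,16,18,20,22,24,26,28,30,32,34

steps = 5; useful = 38; efficiency = 38/80 = 19/40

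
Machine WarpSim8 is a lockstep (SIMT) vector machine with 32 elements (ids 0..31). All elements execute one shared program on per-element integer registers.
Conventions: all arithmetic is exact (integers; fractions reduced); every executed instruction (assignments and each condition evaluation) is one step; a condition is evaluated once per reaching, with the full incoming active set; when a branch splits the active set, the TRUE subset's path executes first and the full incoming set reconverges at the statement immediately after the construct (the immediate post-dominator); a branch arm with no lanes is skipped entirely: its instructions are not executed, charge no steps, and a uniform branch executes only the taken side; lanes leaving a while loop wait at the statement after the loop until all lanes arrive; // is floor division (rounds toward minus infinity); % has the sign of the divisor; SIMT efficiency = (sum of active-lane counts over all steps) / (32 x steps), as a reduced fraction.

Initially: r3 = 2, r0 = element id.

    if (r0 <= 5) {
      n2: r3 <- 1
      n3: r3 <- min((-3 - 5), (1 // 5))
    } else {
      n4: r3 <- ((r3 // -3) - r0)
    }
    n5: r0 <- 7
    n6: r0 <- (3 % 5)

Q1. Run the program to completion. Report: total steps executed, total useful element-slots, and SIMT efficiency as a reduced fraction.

Answer: 6 steps, 134 useful, 67/96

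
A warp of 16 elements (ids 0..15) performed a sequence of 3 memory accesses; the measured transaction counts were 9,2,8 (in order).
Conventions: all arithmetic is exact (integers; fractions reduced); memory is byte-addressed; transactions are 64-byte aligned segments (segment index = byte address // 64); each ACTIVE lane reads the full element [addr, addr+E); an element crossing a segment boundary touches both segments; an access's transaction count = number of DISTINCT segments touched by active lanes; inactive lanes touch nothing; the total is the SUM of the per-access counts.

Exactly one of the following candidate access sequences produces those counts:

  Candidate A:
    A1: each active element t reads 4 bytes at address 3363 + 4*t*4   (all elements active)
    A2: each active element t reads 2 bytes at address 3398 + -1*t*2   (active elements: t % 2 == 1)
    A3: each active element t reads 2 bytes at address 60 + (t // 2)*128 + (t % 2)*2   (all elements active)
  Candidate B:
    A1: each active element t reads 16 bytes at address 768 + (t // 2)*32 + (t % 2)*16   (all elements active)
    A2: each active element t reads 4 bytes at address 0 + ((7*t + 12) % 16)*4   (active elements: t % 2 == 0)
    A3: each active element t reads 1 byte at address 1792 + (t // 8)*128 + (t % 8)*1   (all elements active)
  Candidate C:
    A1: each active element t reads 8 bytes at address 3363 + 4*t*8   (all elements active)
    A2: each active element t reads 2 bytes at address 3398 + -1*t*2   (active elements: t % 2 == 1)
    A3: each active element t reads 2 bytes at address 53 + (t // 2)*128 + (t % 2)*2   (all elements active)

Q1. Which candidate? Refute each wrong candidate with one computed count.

A: A1 gives 5 transactions, not 9
B: A1 gives 4 transactions, not 9
C: all counts match (9,2,8)

Answer: C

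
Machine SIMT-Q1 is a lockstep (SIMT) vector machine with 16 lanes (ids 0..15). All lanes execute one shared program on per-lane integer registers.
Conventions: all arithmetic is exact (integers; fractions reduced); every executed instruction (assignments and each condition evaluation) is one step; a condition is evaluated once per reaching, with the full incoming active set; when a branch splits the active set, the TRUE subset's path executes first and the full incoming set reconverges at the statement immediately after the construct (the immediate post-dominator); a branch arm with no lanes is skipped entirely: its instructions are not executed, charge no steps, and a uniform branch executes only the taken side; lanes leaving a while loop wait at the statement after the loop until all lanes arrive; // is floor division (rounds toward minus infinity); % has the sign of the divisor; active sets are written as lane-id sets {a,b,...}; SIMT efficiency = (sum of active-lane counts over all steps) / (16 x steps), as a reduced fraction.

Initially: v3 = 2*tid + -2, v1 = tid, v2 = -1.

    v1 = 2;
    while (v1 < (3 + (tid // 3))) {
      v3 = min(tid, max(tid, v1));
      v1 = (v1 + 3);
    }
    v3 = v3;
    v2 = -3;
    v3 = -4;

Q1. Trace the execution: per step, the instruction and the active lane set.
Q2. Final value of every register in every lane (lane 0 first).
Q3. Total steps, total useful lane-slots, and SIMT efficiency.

step 0: v1 <- 2                      {0,1,2,3,4,5,6,7,8,9,10,11,12,13,14,15}
step 1: eval (v1 < (3 + (tid // 3))) {0,1,2,3,4,5,6,7,8,9,10,11,12,13,14,15}
step 2: v3 <- min(tid, max(tid, v1)) {0,1,2,3,4,5,6,7,8,9,10,11,12,13,14,15}
step 3: v1 <- (v1 + 3)               {0,1,2,3,4,5,6,7,8,9,10,11,12,13,14,15}
step 4: eval (v1 < (3 + (tid // 3))) {0,1,2,3,4,5,6,7,8,9,10,11,12,13,14,15}
step 5: v3 <- min(tid, max(tid, v1)) {9,10,11,12,13,14,15}
step 6: v1 <- (v1 + 3)               {9,10,11,12,13,14,15}
step 7: eval (v1 < (3 + (tid // 3))) {9,10,11,12,13,14,15}
step 8: v3 <- v3                     {0,1,2,3,4,5,6,7,8,9,10,11,12,13,14,15}
step 9: v2 <- -3                     {0,1,2,3,4,5,6,7,8,9,10,11,12,13,14,15}
step 10: v3 <- -4                     {0,1,2,3,4,5,6,7,8,9,10,11,12,13,14,15}

Answer: 11 steps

v3: -4,-4,-4,-4,-4,-4,-4,-4,-4,-4,-4,-4,-4,-4,-4,-4
v1: 5,5,5,5,5,5,5,5,5,8,8,8,8,8,8,8
v2: -3,-3,-3,-3,-3,-3,-3,-3,-3,-3,-3,-3,-3,-3,-3,-3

steps = 11; useful = 149; efficiency = 149/176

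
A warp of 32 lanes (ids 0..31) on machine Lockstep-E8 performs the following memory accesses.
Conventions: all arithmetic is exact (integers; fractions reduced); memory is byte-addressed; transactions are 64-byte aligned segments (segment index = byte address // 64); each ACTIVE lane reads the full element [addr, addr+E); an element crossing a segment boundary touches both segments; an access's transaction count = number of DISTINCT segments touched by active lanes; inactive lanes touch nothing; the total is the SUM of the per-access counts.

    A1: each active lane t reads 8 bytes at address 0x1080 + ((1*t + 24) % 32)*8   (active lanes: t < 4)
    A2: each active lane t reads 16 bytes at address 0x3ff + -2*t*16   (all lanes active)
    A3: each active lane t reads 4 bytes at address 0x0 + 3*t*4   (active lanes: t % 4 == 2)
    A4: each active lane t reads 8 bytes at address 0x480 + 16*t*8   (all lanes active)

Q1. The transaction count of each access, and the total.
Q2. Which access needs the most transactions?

A1: 1 transaction
A2: 17 transactions
A3: 6 transactions
A4: 32 transactions

Answer: 1,17,6,32; total 56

Answer: A4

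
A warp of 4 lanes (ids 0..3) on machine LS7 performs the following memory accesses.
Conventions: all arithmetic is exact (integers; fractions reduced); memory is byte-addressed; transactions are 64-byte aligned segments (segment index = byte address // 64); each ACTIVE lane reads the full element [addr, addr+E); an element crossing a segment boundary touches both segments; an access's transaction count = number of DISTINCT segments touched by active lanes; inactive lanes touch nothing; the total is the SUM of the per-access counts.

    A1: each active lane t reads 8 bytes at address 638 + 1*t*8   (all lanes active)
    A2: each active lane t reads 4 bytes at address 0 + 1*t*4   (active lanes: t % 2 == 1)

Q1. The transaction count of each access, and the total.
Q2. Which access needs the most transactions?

A1: 2 transactions
A2: 1 transaction

Answer: 2,1; total 3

Answer: A1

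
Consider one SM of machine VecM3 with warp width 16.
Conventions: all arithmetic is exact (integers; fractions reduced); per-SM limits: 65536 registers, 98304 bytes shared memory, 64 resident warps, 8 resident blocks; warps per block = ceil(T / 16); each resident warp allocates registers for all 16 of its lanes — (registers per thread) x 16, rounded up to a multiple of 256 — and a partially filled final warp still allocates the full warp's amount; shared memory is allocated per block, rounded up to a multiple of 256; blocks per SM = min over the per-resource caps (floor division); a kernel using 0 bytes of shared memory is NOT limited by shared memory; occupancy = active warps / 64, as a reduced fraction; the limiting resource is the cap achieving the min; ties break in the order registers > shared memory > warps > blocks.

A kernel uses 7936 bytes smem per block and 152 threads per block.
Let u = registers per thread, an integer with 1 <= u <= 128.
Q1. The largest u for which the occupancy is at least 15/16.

Answer: u = 64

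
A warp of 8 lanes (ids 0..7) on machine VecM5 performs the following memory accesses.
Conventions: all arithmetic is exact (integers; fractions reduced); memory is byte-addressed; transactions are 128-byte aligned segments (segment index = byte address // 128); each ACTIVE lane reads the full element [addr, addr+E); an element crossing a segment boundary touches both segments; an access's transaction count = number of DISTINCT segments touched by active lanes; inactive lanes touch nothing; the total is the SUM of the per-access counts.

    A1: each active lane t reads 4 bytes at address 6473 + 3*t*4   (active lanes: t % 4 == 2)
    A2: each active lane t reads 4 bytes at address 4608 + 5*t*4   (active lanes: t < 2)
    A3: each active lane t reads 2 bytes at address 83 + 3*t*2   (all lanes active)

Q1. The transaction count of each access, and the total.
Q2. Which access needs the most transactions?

A1: 2 transactions
A2: 1 transaction
A3: 1 transaction

Answer: 2,1,1; total 4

Answer: A1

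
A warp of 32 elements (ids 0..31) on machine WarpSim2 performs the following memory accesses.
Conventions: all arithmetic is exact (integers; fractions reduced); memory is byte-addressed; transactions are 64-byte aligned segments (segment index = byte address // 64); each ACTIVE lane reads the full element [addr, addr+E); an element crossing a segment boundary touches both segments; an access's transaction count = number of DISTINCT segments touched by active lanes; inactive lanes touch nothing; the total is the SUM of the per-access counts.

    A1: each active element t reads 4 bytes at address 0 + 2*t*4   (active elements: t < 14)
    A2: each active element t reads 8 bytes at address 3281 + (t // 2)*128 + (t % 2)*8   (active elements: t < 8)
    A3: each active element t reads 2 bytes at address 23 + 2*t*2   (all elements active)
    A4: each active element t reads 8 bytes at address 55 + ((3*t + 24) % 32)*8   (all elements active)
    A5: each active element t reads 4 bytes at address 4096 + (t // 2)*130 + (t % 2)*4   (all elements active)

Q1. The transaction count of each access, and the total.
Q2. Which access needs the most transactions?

A1: 2 transactions
A2: 4 transactions
A3: 3 transactions
A4: 5 transactions
A5: 16 transactions

Answer: 2,4,3,5,16; total 30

Answer: A5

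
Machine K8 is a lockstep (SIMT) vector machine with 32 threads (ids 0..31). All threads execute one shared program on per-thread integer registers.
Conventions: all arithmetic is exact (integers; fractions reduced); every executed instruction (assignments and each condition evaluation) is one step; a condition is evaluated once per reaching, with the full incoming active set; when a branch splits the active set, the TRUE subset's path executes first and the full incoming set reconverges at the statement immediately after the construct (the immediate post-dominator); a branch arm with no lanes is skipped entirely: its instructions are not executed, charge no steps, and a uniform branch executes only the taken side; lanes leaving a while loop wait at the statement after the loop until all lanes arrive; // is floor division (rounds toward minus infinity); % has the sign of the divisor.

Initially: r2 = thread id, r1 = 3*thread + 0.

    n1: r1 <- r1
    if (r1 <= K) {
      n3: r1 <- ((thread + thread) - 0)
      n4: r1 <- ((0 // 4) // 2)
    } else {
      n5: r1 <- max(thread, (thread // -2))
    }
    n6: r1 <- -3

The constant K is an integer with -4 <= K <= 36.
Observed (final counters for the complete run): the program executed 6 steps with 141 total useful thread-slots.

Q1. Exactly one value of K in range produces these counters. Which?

Answer: K = 36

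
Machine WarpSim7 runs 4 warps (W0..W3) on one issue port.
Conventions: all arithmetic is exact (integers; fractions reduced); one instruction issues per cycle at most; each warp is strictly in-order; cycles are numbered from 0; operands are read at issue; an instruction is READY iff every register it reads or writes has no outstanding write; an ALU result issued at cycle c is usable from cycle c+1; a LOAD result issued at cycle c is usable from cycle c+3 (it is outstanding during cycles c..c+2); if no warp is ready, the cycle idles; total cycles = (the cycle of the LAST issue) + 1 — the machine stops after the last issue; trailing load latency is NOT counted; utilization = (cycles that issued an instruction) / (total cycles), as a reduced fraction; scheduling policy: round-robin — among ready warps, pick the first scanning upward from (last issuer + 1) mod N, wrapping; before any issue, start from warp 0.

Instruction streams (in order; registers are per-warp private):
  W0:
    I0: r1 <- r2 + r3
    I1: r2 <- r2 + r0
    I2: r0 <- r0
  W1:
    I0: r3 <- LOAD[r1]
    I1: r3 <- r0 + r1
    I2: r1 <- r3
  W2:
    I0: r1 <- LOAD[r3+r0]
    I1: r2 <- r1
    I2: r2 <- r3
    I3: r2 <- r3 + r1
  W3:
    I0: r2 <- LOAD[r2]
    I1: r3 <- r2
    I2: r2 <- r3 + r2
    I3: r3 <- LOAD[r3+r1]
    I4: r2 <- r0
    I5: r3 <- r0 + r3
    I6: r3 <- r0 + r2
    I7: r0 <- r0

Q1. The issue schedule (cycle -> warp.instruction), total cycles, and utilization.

cycle 0: W0.I0
cycle 1: W1.I0
cycle 2: W2.I0
cycle 3: W3.I0
cycle 4: W0.I1
cycle 5: W1.I1
cycle 6: W2.I1
cycle 7: W3.I1
cycle 8: W0.I2
cycle 9: W1.I2
cycle 10: W2.I2
cycle 11: W3.I2
cycle 12: W2.I3
cycle 13: W3.I3
cycle 14: W3.I4
cycle 15: idle
cycle 16: W3.I5
cycle 17: W3.I6
cycle 18: W3.I7

Answer: 19 cycles, utilization 18/19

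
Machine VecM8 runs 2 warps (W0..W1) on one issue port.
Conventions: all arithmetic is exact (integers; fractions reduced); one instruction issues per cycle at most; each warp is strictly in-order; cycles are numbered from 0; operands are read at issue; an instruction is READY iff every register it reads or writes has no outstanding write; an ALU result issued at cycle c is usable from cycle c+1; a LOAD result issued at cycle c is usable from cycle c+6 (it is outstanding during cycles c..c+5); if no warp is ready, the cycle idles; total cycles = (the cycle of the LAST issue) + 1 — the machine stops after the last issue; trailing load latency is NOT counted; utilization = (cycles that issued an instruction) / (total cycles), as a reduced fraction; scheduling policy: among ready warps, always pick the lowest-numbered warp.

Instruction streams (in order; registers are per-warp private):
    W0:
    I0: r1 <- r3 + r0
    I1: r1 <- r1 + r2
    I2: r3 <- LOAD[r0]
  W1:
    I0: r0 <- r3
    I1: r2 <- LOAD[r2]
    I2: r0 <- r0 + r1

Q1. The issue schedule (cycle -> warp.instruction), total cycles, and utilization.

cycle 0: W0.I0
cycle 1: W0.I1
cycle 2: W0.I2
cycle 3: W1.I0
cycle 4: W1.I1
cycle 5: W1.I2

Answer: 6 cycles, utilization 1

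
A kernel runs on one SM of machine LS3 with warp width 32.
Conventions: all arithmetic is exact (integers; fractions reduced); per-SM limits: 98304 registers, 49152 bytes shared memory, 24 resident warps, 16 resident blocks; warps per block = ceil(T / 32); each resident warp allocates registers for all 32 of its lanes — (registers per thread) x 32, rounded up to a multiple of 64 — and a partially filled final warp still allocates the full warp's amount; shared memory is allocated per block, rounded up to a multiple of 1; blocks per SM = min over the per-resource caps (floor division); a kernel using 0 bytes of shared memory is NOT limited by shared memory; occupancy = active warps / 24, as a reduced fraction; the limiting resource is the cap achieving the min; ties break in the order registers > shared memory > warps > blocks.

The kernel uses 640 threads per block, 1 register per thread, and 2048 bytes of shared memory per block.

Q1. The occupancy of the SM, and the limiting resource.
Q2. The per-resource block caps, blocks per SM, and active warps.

Answer: occupancy 5/6, limited by warps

registers: 76 blocks
shared memory: 24 blocks
warps: 1 block
blocks: 16 blocks

Answer: 1 block, 20 active warps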